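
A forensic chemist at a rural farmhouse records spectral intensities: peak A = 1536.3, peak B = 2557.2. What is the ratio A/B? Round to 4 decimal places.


Spectral peak ratio:
Peak A = 1536.3 counts
Peak B = 2557.2 counts
Ratio = 1536.3 / 2557.2 = 0.6008

0.6008


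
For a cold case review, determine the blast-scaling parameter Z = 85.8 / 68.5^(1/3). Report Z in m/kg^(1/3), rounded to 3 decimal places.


Scaled distance calculation:
W^(1/3) = 68.5^(1/3) = 4.091635
Z = R / W^(1/3) = 85.8 / 4.091635
Z = 20.970 m/kg^(1/3)

20.970


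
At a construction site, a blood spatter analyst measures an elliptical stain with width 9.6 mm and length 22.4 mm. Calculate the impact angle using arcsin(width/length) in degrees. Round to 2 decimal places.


Blood spatter impact angle calculation:
width / length = 9.6 / 22.4 = 0.428571
angle = arcsin(0.428571)
angle = 25.38 degrees

25.38


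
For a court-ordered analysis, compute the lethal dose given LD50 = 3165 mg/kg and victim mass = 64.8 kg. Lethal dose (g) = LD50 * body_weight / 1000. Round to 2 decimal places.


Lethal dose calculation:
Lethal dose = LD50 * body_weight / 1000
= 3165 * 64.8 / 1000
= 205092 / 1000
= 205.09 g

205.09


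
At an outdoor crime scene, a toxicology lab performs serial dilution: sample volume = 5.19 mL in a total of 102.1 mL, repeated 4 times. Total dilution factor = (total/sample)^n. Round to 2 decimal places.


Dilution factor calculation:
Single dilution = V_total / V_sample = 102.1 / 5.19 ≈ 19.672447
Number of dilutions = 4
Total DF = (102.1 / 5.19)^4 (full precision, rounded at the end) = 149773.00

149773.00


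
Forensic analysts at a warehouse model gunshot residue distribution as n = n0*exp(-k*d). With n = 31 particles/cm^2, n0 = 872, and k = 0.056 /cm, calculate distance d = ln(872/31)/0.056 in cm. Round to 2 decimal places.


GSR distance calculation:
n0/n = 872 / 31 = 28.129032
ln(n0/n) = 3.336802
d = 3.336802 / 0.056 = 59.59 cm

59.59


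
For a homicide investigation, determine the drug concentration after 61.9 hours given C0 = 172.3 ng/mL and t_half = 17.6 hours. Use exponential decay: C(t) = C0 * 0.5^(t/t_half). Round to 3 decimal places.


Drug concentration decay:
Number of half-lives = t / t_half = 61.9 / 17.6 = 3.517045
Decay factor = 0.5^3.517045 = 0.08735021
C(t) = 172.3 * 0.08735021 = 15.050 ng/mL

15.050


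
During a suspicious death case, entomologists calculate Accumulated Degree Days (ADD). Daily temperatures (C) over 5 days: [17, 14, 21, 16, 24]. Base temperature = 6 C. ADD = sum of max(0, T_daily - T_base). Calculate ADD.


Computing ADD day by day:
Day 1: max(0, 17 - 6) = 11
Day 2: max(0, 14 - 6) = 8
Day 3: max(0, 21 - 6) = 15
Day 4: max(0, 16 - 6) = 10
Day 5: max(0, 24 - 6) = 18
Total ADD = 62

62


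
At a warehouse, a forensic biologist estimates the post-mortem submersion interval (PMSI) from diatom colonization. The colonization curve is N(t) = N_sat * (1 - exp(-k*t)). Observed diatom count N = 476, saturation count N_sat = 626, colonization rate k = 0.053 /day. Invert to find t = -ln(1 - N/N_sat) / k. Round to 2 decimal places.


PMSI from diatom colonization curve:
N / N_sat = 476 / 626 = 0.760383
1 - N/N_sat = 0.239617
ln(1 - N/N_sat) = -1.428713
t = -ln(1 - N/N_sat) / k = -(-1.428713) / 0.053 = 26.96 days

26.96


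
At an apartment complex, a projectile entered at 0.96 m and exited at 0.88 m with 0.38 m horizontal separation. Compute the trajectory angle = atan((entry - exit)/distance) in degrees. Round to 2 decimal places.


Bullet trajectory angle:
Height difference = 0.96 - 0.88 = 0.08 m
angle = atan(0.08 / 0.38)
angle = atan(0.210526)
angle = 11.89 degrees

11.89


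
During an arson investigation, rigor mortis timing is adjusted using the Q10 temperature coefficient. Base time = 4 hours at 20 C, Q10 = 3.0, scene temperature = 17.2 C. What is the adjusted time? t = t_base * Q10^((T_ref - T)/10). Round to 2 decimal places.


Rigor mortis time adjustment:
Exponent = (T_ref - T_actual) / 10 = (20 - 17.2) / 10 = 0.28
Q10 factor = 3.0^0.28 = 1.36017
t_adjusted = 4 * 1.36017 = 5.44 hours

5.44


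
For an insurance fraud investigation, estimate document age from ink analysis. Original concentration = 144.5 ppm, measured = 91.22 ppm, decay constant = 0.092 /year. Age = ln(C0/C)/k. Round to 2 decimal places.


Document age estimation:
C0/C = 144.5 / 91.22 = 1.584082
ln(C0/C) = 0.460005
t = 0.460005 / 0.092 = 5.00 years

5.00


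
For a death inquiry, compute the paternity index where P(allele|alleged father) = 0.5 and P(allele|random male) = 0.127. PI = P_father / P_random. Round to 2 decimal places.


Paternity Index calculation:
PI = P(allele|father) / P(allele|random)
PI = 0.5 / 0.127
PI = 3.94

3.94


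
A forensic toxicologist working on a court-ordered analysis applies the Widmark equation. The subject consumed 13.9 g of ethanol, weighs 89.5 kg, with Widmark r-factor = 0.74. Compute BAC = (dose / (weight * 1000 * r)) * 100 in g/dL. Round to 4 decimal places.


Applying the Widmark formula:
BAC = (dose_g / (body_wt * 1000 * r)) * 100
Denominator = 89.5 * 1000 * 0.74 = 66230
BAC = (13.9 / 66230) * 100
BAC = 0.0210 g/dL

0.0210


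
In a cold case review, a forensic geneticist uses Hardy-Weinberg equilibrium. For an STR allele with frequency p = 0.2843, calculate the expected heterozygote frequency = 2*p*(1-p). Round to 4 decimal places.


Hardy-Weinberg heterozygote frequency:
q = 1 - p = 1 - 0.2843 = 0.7157
2pq = 2 * 0.2843 * 0.7157 = 0.4069

0.4069


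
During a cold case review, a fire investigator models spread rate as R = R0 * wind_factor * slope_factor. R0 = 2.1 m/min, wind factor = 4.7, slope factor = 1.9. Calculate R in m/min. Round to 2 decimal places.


Fire spread rate calculation:
R = R0 * wind_factor * slope_factor
= 2.1 * 4.7 * 1.9
= 9.87 * 1.9
= 18.75 m/min

18.75


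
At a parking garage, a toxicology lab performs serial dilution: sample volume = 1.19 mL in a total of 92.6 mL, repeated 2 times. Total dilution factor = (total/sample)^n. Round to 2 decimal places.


Dilution factor calculation:
Single dilution = V_total / V_sample = 92.6 / 1.19 ≈ 77.815126
Number of dilutions = 2
Total DF = (92.6 / 1.19)^2 (full precision, rounded at the end) = 6055.19

6055.19


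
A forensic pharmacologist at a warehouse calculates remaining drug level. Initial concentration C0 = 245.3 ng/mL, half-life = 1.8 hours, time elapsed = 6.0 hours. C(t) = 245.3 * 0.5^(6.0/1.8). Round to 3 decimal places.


Drug concentration decay:
Number of half-lives = t / t_half = 6.0 / 1.8 = 3.333333
Decay factor = 0.5^3.333333 = 0.09921259
C(t) = 245.3 * 0.09921259 = 24.337 ng/mL

24.337


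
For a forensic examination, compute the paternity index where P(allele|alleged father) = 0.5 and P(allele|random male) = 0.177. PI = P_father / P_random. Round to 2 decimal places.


Paternity Index calculation:
PI = P(allele|father) / P(allele|random)
PI = 0.5 / 0.177
PI = 2.82

2.82


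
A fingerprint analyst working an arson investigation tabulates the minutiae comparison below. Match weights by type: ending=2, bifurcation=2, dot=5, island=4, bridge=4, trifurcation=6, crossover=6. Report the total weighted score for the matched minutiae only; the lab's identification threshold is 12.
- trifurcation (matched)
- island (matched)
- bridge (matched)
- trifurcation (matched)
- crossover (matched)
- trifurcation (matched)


Weighted minutiae match score:
  trifurcation: matched, +6 (running total 6)
  island: matched, +4 (running total 10)
  bridge: matched, +4 (running total 14)
  trifurcation: matched, +6 (running total 20)
  crossover: matched, +6 (running total 26)
  trifurcation: matched, +6 (running total 32)
Total score = 32
Threshold = 12; verdict = identification

32


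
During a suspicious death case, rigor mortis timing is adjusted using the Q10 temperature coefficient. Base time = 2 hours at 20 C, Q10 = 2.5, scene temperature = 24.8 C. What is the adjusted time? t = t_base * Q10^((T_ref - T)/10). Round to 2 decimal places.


Rigor mortis time adjustment:
Exponent = (T_ref - T_actual) / 10 = (20 - 24.8) / 10 = -0.48
Q10 factor = 2.5^-0.48 = 0.64415
t_adjusted = 2 * 0.64415 = 1.29 hours

1.29


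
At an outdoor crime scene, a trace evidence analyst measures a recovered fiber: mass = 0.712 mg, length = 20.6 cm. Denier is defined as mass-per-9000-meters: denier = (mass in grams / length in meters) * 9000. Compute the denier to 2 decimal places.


Denier calculation:
Mass in grams = 0.712 mg / 1000 = 0.000712 g
Length in meters = 20.6 cm / 100 = 0.206 m
Linear density = mass / length = 0.000712 / 0.206 = 0.00345631 g/m
Denier = (g/m) * 9000 = 0.00345631 * 9000 = 31.11

31.11


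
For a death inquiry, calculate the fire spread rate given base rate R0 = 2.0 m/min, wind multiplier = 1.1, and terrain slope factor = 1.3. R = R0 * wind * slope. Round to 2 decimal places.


Fire spread rate calculation:
R = R0 * wind_factor * slope_factor
= 2.0 * 1.1 * 1.3
= 2.2 * 1.3
= 2.86 m/min

2.86


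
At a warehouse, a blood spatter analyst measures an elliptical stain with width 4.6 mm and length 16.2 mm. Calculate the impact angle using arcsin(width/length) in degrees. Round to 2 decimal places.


Blood spatter impact angle calculation:
width / length = 4.6 / 16.2 = 0.283951
angle = arcsin(0.283951)
angle = 16.50 degrees

16.50


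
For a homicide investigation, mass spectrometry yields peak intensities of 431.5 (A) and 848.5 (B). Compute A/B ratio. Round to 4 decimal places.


Spectral peak ratio:
Peak A = 431.5 counts
Peak B = 848.5 counts
Ratio = 431.5 / 848.5 = 0.5085

0.5085


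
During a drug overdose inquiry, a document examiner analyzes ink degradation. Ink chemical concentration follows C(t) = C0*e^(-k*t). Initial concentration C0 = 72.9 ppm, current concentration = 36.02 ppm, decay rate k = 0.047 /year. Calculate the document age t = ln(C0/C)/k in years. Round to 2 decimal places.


Document age estimation:
C0/C = 72.9 / 36.02 = 2.023876
ln(C0/C) = 0.705014
t = 0.705014 / 0.047 = 15.00 years

15.00


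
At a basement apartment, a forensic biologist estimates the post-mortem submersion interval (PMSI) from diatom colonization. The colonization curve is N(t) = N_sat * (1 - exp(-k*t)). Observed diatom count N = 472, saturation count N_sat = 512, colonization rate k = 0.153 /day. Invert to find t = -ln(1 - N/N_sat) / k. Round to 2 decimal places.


PMSI from diatom colonization curve:
N / N_sat = 472 / 512 = 0.921875
1 - N/N_sat = 0.078125
ln(1 - N/N_sat) = -2.549445
t = -ln(1 - N/N_sat) / k = -(-2.549445) / 0.153 = 16.66 days

16.66


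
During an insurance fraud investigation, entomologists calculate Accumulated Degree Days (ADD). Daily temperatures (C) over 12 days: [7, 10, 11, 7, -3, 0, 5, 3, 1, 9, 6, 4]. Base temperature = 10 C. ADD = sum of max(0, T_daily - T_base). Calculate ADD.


Computing ADD day by day:
Day 1: max(0, 7 - 10) = 0
Day 2: max(0, 10 - 10) = 0
Day 3: max(0, 11 - 10) = 1
Day 4: max(0, 7 - 10) = 0
Day 5: max(0, -3 - 10) = 0
Day 6: max(0, 0 - 10) = 0
Day 7: max(0, 5 - 10) = 0
Day 8: max(0, 3 - 10) = 0
Day 9: max(0, 1 - 10) = 0
Day 10: max(0, 9 - 10) = 0
Day 11: max(0, 6 - 10) = 0
Day 12: max(0, 4 - 10) = 0
Total ADD = 1

1


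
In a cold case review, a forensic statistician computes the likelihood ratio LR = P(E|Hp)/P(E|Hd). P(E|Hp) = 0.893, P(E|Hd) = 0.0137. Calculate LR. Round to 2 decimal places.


Likelihood ratio calculation:
LR = P(E|Hp) / P(E|Hd)
LR = 0.893 / 0.0137
LR = 65.18

65.18


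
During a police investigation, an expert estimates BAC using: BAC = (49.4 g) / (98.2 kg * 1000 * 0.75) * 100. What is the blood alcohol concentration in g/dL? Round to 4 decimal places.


Applying the Widmark formula:
BAC = (dose_g / (body_wt * 1000 * r)) * 100
Denominator = 98.2 * 1000 * 0.75 = 73650
BAC = (49.4 / 73650) * 100
BAC = 0.0671 g/dL

0.0671


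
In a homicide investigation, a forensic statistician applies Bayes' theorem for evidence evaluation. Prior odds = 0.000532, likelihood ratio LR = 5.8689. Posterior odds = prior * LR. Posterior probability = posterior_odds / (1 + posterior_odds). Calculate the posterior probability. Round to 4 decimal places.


Bayesian evidence evaluation:
Posterior odds = prior_odds * LR = 0.000532 * 5.8689 = 0.003122255
Posterior probability = posterior_odds / (1 + posterior_odds)
= 0.003122255 / (1 + 0.003122255)
= 0.003122255 / 1.003122255
= 0.0031

0.0031


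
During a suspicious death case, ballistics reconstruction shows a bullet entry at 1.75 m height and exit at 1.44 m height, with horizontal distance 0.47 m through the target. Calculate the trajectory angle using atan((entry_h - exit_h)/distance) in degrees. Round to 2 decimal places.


Bullet trajectory angle:
Height difference = 1.75 - 1.44 = 0.31 m
angle = atan(0.31 / 0.47)
angle = atan(0.659574)
angle = 33.41 degrees

33.41


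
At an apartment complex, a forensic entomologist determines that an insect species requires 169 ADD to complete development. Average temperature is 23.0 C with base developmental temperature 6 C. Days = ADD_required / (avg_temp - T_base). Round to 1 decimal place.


Insect development time:
Effective temperature = avg_temp - T_base = 23.0 - 6 = 17.0 C
Days = ADD / effective_temp = 169 / 17.0 = 9.9 days

9.9


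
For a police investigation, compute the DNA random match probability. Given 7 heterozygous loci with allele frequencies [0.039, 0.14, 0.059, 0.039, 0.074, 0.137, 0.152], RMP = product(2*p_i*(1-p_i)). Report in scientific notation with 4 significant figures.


Computing RMP for 7 loci:
Locus 1: 2 * 0.039 * 0.961 = 0.074958
Locus 2: 2 * 0.14 * 0.86 = 0.2408
Locus 3: 2 * 0.059 * 0.941 = 0.111038
Locus 4: 2 * 0.039 * 0.961 = 0.074958
Locus 5: 2 * 0.074 * 0.926 = 0.137048
Locus 6: 2 * 0.137 * 0.863 = 0.236462
Locus 7: 2 * 0.152 * 0.848 = 0.257792
RMP = 1.255e-06

1.255e-06


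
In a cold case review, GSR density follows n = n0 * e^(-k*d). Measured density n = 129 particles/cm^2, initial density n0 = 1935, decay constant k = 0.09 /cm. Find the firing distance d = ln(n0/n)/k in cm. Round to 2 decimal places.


GSR distance calculation:
n0/n = 1935 / 129 = 15
ln(n0/n) = 2.70805
d = 2.70805 / 0.09 = 30.09 cm

30.09


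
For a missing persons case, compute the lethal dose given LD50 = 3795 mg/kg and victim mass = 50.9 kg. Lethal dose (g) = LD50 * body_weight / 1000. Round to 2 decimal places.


Lethal dose calculation:
Lethal dose = LD50 * body_weight / 1000
= 3795 * 50.9 / 1000
= 193165.5 / 1000
= 193.17 g

193.17


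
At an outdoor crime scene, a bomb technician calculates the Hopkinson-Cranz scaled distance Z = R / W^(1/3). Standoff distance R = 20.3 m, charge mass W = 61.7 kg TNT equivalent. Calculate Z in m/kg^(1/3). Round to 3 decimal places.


Scaled distance calculation:
W^(1/3) = 61.7^(1/3) = 3.951498
Z = R / W^(1/3) = 20.3 / 3.951498
Z = 5.137 m/kg^(1/3)

5.137


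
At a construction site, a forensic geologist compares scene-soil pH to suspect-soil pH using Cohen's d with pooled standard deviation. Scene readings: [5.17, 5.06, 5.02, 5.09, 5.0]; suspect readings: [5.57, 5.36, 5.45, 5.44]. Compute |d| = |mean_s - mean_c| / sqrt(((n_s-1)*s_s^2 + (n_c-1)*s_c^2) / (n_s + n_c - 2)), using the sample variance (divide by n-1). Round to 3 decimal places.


Pooled-variance Cohen's d for soil pH comparison:
Scene mean = 25.34 / 5 = 5.068
Suspect mean = 21.82 / 4 = 5.455
Scene sample variance s_s^2 = 0.00447
Suspect sample variance s_c^2 = 0.0075
Pooled variance = ((n_s-1)*s_s^2 + (n_c-1)*s_c^2) / (n_s + n_c - 2) = 0.005769
Pooled SD = sqrt(0.005769) = 0.075954
Mean difference = -0.387
|d| = |-0.387| / 0.075954 = 5.095

5.095


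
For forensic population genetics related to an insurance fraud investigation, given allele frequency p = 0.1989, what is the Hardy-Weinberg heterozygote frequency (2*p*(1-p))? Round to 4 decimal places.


Hardy-Weinberg heterozygote frequency:
q = 1 - p = 1 - 0.1989 = 0.8011
2pq = 2 * 0.1989 * 0.8011 = 0.3187

0.3187


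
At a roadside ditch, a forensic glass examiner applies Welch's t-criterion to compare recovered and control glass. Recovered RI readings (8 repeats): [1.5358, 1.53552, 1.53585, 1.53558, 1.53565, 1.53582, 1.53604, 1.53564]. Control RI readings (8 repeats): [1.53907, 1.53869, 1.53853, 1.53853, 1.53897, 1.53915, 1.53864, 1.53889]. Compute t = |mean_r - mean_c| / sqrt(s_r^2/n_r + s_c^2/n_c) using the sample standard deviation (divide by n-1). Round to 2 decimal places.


Welch's t-criterion for glass RI comparison:
Recovered mean = sum / n_r = 12.2859 / 8 = 1.5357375
Control mean = sum / n_c = 12.31047 / 8 = 1.5388088
Recovered sample variance s_r^2 = 2.91643e-08
Control sample variance s_c^2 = 5.93268e-08
Welch SE (unpooled) = sqrt(s_r^2/n_r + s_c^2/n_c) = sqrt(3.64554e-09 + 7.41585e-09) = sqrt(1.10614e-08) = 0.000105173
|mean_r - mean_c| = 0.00307125
t = 0.00307125 / 0.000105173 = 29.20

29.20


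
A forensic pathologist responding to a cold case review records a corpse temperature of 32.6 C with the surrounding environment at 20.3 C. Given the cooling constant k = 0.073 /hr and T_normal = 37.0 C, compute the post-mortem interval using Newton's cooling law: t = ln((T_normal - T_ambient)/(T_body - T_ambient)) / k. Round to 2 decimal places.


Using Newton's law of cooling:
t = ln((T_normal - T_ambient) / (T_body - T_ambient)) / k
T_normal - T_ambient = 16.7
T_body - T_ambient = 12.3
Ratio = 1.357724
ln(ratio) = 0.30581
t = 0.30581 / 0.073 = 4.19 hours

4.19


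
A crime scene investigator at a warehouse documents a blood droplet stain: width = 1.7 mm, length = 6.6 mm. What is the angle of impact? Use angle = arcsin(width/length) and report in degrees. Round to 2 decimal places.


Blood spatter impact angle calculation:
width / length = 1.7 / 6.6 = 0.257576
angle = arcsin(0.257576)
angle = 14.93 degrees

14.93


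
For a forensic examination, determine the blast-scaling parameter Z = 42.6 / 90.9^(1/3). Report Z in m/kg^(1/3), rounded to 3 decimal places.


Scaled distance calculation:
W^(1/3) = 90.9^(1/3) = 4.496293
Z = R / W^(1/3) = 42.6 / 4.496293
Z = 9.474 m/kg^(1/3)

9.474


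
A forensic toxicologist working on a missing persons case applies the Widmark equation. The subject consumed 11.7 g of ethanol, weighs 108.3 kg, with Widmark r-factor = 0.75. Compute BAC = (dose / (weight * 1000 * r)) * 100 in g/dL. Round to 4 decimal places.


Applying the Widmark formula:
BAC = (dose_g / (body_wt * 1000 * r)) * 100
Denominator = 108.3 * 1000 * 0.75 = 81225
BAC = (11.7 / 81225) * 100
BAC = 0.0144 g/dL

0.0144


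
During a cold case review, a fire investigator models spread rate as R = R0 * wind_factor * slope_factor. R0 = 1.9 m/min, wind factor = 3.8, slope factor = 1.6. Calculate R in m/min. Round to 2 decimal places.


Fire spread rate calculation:
R = R0 * wind_factor * slope_factor
= 1.9 * 3.8 * 1.6
= 7.22 * 1.6
= 11.55 m/min

11.55


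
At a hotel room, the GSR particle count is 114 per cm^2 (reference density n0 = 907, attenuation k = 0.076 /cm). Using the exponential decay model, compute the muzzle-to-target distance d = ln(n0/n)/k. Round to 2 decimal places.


GSR distance calculation:
n0/n = 907 / 114 = 7.95614
ln(n0/n) = 2.073944
d = 2.073944 / 0.076 = 27.29 cm

27.29


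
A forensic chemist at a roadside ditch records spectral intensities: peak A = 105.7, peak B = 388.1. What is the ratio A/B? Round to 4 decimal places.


Spectral peak ratio:
Peak A = 105.7 counts
Peak B = 388.1 counts
Ratio = 105.7 / 388.1 = 0.2724

0.2724


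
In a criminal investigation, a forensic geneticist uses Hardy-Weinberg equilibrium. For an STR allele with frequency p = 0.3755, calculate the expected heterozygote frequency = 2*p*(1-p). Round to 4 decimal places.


Hardy-Weinberg heterozygote frequency:
q = 1 - p = 1 - 0.3755 = 0.6245
2pq = 2 * 0.3755 * 0.6245 = 0.4690

0.4690


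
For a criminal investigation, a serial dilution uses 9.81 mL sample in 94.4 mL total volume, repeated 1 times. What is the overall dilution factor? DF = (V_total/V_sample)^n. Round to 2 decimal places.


Dilution factor calculation:
Single dilution = V_total / V_sample = 94.4 / 9.81 ≈ 9.622834
Number of dilutions = 1
Total DF = (94.4 / 9.81)^1 (full precision, rounded at the end) = 9.62

9.62


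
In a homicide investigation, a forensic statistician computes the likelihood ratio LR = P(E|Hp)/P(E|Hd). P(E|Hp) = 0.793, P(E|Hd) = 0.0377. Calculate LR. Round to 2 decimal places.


Likelihood ratio calculation:
LR = P(E|Hp) / P(E|Hd)
LR = 0.793 / 0.0377
LR = 21.03

21.03


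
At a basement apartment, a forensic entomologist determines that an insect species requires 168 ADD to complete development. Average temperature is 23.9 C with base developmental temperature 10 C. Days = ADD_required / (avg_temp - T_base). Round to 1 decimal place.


Insect development time:
Effective temperature = avg_temp - T_base = 23.9 - 10 = 13.9 C
Days = ADD / effective_temp = 168 / 13.9 = 12.1 days

12.1


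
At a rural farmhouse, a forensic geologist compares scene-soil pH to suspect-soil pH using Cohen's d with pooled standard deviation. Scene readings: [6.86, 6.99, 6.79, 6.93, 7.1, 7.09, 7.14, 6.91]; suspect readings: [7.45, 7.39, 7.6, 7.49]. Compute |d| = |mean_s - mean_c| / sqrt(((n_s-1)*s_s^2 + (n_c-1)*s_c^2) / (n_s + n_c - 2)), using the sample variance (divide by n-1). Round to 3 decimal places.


Pooled-variance Cohen's d for soil pH comparison:
Scene mean = 55.81 / 8 = 6.97625
Suspect mean = 29.93 / 4 = 7.4825
Scene sample variance s_s^2 = 0.015712
Suspect sample variance s_c^2 = 0.007825
Pooled variance = ((n_s-1)*s_s^2 + (n_c-1)*s_c^2) / (n_s + n_c - 2) = 0.013346
Pooled SD = sqrt(0.013346) = 0.115525
Mean difference = -0.50625
|d| = |-0.50625| / 0.115525 = 4.382

4.382


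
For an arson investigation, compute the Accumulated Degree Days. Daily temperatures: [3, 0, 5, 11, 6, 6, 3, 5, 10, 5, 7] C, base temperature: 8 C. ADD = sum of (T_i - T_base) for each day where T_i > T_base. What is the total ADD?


Computing ADD day by day:
Day 1: max(0, 3 - 8) = 0
Day 2: max(0, 0 - 8) = 0
Day 3: max(0, 5 - 8) = 0
Day 4: max(0, 11 - 8) = 3
Day 5: max(0, 6 - 8) = 0
Day 6: max(0, 6 - 8) = 0
Day 7: max(0, 3 - 8) = 0
Day 8: max(0, 5 - 8) = 0
Day 9: max(0, 10 - 8) = 2
Day 10: max(0, 5 - 8) = 0
Day 11: max(0, 7 - 8) = 0
Total ADD = 5

5


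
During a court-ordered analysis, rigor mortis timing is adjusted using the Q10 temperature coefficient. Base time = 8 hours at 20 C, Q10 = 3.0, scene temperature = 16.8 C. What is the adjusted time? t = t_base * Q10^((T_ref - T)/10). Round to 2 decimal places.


Rigor mortis time adjustment:
Exponent = (T_ref - T_actual) / 10 = (20 - 16.8) / 10 = 0.32
Q10 factor = 3.0^0.32 = 1.42128
t_adjusted = 8 * 1.42128 = 11.37 hours

11.37


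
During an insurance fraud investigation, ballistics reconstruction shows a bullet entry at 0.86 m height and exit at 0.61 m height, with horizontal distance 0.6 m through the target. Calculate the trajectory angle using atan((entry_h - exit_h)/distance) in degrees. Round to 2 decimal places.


Bullet trajectory angle:
Height difference = 0.86 - 0.61 = 0.25 m
angle = atan(0.25 / 0.6)
angle = atan(0.416667)
angle = 22.62 degrees

22.62


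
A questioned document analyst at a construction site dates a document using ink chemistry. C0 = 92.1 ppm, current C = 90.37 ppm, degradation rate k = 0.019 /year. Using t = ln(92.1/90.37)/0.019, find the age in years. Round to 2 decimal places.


Document age estimation:
C0/C = 92.1 / 90.37 = 1.019144
ln(C0/C) = 0.018963
t = 0.018963 / 0.019 = 1.00 years

1.00


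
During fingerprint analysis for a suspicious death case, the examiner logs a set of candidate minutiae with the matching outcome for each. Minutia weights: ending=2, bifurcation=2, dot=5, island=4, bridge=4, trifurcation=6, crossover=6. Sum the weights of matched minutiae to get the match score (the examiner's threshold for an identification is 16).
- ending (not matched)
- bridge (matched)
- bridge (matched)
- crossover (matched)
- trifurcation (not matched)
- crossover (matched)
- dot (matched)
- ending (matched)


Weighted minutiae match score:
  ending: not matched, +0
  bridge: matched, +4 (running total 4)
  bridge: matched, +4 (running total 8)
  crossover: matched, +6 (running total 14)
  trifurcation: not matched, +0
  crossover: matched, +6 (running total 20)
  dot: matched, +5 (running total 25)
  ending: matched, +2 (running total 27)
Total score = 27
Threshold = 16; verdict = identification

27


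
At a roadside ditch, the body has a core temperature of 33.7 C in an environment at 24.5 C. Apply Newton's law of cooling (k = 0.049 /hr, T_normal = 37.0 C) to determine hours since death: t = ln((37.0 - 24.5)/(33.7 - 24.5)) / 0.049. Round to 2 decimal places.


Using Newton's law of cooling:
t = ln((T_normal - T_ambient) / (T_body - T_ambient)) / k
T_normal - T_ambient = 12.5
T_body - T_ambient = 9.2
Ratio = 1.358696
ln(ratio) = 0.306525
t = 0.306525 / 0.049 = 6.26 hours

6.26


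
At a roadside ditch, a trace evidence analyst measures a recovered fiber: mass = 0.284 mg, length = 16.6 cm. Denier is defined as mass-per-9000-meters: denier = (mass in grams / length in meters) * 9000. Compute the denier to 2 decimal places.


Denier calculation:
Mass in grams = 0.284 mg / 1000 = 0.000284 g
Length in meters = 16.6 cm / 100 = 0.166 m
Linear density = mass / length = 0.000284 / 0.166 = 0.00171084 g/m
Denier = (g/m) * 9000 = 0.00171084 * 9000 = 15.40

15.40


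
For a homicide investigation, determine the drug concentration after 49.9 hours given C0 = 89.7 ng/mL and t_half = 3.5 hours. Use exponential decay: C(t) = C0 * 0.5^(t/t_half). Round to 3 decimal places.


Drug concentration decay:
Number of half-lives = t / t_half = 49.9 / 3.5 = 14.257143
Decay factor = 0.5^14.257143 = 0.00005107
C(t) = 89.7 * 0.00005107 = 0.005 ng/mL

0.005


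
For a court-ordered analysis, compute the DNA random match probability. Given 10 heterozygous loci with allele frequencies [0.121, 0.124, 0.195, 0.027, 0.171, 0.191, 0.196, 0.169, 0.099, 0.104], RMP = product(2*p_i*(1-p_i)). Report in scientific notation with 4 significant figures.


Computing RMP for 10 loci:
Locus 1: 2 * 0.121 * 0.879 = 0.212718
Locus 2: 2 * 0.124 * 0.876 = 0.217248
Locus 3: 2 * 0.195 * 0.805 = 0.31395
Locus 4: 2 * 0.027 * 0.973 = 0.052542
Locus 5: 2 * 0.171 * 0.829 = 0.283518
Locus 6: 2 * 0.191 * 0.809 = 0.309038
Locus 7: 2 * 0.196 * 0.804 = 0.315168
Locus 8: 2 * 0.169 * 0.831 = 0.280878
Locus 9: 2 * 0.099 * 0.901 = 0.178398
Locus 10: 2 * 0.104 * 0.896 = 0.186368
RMP = 1.966e-07

1.966e-07


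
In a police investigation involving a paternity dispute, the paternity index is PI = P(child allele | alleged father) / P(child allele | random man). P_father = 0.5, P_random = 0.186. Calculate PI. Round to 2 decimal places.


Paternity Index calculation:
PI = P(allele|father) / P(allele|random)
PI = 0.5 / 0.186
PI = 2.69

2.69


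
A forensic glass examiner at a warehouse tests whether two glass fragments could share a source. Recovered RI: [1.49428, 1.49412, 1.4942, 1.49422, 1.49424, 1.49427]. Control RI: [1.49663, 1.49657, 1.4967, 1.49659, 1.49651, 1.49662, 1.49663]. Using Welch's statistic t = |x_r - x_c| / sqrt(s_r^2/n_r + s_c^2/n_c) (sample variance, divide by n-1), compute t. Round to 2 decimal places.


Welch's t-criterion for glass RI comparison:
Recovered mean = sum / n_r = 8.96533 / 6 = 1.4942217
Control mean = sum / n_c = 10.47625 / 7 = 1.4966071
Recovered sample variance s_r^2 = 3.37667e-09
Control sample variance s_c^2 = 3.49048e-09
Welch SE (unpooled) = sqrt(s_r^2/n_r + s_c^2/n_c) = sqrt(5.62778e-10 + 4.98639e-10) = sqrt(1.06142e-09) = 3.25794e-05
|mean_r - mean_c| = 0.00238548
t = 0.00238548 / 3.25794e-05 = 73.22

73.22


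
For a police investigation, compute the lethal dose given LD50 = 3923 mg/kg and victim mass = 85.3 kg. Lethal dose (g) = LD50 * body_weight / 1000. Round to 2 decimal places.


Lethal dose calculation:
Lethal dose = LD50 * body_weight / 1000
= 3923 * 85.3 / 1000
= 334631.9 / 1000
= 334.63 g

334.63


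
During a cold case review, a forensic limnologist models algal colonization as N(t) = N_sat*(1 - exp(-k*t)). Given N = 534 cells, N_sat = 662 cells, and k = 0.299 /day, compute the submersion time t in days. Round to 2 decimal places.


PMSI from diatom colonization curve:
N / N_sat = 534 / 662 = 0.806647
1 - N/N_sat = 0.193353
ln(1 - N/N_sat) = -1.643238
t = -ln(1 - N/N_sat) / k = -(-1.643238) / 0.299 = 5.50 days

5.50


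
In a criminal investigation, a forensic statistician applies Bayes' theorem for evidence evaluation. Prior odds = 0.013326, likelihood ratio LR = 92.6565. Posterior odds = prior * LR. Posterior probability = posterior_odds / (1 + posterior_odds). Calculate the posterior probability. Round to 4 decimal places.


Bayesian evidence evaluation:
Posterior odds = prior_odds * LR = 0.013326 * 92.6565 = 1.234741
Posterior probability = posterior_odds / (1 + posterior_odds)
= 1.234741 / (1 + 1.234741)
= 1.234741 / 2.234741
= 0.5525

0.5525


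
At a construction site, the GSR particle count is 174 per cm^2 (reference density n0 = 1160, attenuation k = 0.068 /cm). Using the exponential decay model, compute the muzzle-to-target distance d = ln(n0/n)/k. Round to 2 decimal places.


GSR distance calculation:
n0/n = 1160 / 174 = 6.666667
ln(n0/n) = 1.89712
d = 1.89712 / 0.068 = 27.90 cm

27.90


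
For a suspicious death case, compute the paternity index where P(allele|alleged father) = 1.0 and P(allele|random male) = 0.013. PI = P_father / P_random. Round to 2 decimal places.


Paternity Index calculation:
PI = P(allele|father) / P(allele|random)
PI = 1.0 / 0.013
PI = 76.92

76.92


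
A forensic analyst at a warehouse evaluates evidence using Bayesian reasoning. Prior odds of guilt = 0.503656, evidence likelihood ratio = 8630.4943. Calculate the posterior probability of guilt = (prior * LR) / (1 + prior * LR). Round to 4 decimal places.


Bayesian evidence evaluation:
Posterior odds = prior_odds * LR = 0.503656 * 8630.4943 = 4346.8
Posterior probability = posterior_odds / (1 + posterior_odds)
= 4346.8 / (1 + 4346.8)
= 4346.8 / 4347.8
= 0.9998

0.9998


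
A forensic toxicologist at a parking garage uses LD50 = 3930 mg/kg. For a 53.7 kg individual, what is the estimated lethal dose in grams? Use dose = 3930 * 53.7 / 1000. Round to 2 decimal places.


Lethal dose calculation:
Lethal dose = LD50 * body_weight / 1000
= 3930 * 53.7 / 1000
= 211041 / 1000
= 211.04 g

211.04


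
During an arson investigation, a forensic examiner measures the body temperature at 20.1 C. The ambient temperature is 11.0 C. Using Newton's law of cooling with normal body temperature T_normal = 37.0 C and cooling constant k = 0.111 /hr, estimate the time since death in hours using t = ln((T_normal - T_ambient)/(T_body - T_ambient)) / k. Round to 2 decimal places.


Using Newton's law of cooling:
t = ln((T_normal - T_ambient) / (T_body - T_ambient)) / k
T_normal - T_ambient = 26.0
T_body - T_ambient = 9.1
Ratio = 2.857143
ln(ratio) = 1.049822
t = 1.049822 / 0.111 = 9.46 hours

9.46


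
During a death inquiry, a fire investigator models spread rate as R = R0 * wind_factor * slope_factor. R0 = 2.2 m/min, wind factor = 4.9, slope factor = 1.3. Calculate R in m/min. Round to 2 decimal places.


Fire spread rate calculation:
R = R0 * wind_factor * slope_factor
= 2.2 * 4.9 * 1.3
= 10.78 * 1.3
= 14.01 m/min

14.01


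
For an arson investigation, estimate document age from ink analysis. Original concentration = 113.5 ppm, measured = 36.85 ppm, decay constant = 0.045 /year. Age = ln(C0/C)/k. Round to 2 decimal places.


Document age estimation:
C0/C = 113.5 / 36.85 = 3.080054
ln(C0/C) = 1.124947
t = 1.124947 / 0.045 = 25.00 years

25.00


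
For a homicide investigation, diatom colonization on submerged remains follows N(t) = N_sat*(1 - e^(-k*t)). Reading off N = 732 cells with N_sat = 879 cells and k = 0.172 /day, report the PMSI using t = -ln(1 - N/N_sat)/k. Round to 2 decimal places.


PMSI from diatom colonization curve:
N / N_sat = 732 / 879 = 0.832765
1 - N/N_sat = 0.167235
ln(1 - N/N_sat) = -1.788355
t = -ln(1 - N/N_sat) / k = -(-1.788355) / 0.172 = 10.40 days

10.40


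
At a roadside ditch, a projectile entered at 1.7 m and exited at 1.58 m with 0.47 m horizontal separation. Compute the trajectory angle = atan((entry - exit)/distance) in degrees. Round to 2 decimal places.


Bullet trajectory angle:
Height difference = 1.7 - 1.58 = 0.12 m
angle = atan(0.12 / 0.47)
angle = atan(0.255319)
angle = 14.32 degrees

14.32


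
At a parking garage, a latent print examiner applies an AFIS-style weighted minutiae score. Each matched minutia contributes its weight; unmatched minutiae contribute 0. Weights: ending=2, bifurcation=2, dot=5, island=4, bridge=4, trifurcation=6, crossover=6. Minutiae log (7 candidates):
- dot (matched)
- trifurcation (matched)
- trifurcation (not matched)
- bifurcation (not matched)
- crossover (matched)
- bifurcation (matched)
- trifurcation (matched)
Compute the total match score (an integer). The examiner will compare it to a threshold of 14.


Weighted minutiae match score:
  dot: matched, +5 (running total 5)
  trifurcation: matched, +6 (running total 11)
  trifurcation: not matched, +0
  bifurcation: not matched, +0
  crossover: matched, +6 (running total 17)
  bifurcation: matched, +2 (running total 19)
  trifurcation: matched, +6 (running total 25)
Total score = 25
Threshold = 14; verdict = identification

25


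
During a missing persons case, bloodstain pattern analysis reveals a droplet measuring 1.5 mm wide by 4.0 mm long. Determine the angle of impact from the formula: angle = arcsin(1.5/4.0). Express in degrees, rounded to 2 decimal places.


Blood spatter impact angle calculation:
width / length = 1.5 / 4.0 = 0.375
angle = arcsin(0.375)
angle = 22.02 degrees

22.02


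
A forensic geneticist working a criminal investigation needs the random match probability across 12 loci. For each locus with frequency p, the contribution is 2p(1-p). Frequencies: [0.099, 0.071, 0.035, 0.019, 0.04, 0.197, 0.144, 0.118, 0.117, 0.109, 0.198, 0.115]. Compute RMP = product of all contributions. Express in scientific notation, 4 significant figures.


Computing RMP for 12 loci:
Locus 1: 2 * 0.099 * 0.901 = 0.178398
Locus 2: 2 * 0.071 * 0.929 = 0.131918
Locus 3: 2 * 0.035 * 0.965 = 0.06755
Locus 4: 2 * 0.019 * 0.981 = 0.037278
Locus 5: 2 * 0.04 * 0.96 = 0.0768
Locus 6: 2 * 0.197 * 0.803 = 0.316382
Locus 7: 2 * 0.144 * 0.856 = 0.246528
Locus 8: 2 * 0.118 * 0.882 = 0.208152
Locus 9: 2 * 0.117 * 0.883 = 0.206622
Locus 10: 2 * 0.109 * 0.891 = 0.194238
Locus 11: 2 * 0.198 * 0.802 = 0.317592
Locus 12: 2 * 0.115 * 0.885 = 0.20355
RMP = 1.917e-10

1.917e-10


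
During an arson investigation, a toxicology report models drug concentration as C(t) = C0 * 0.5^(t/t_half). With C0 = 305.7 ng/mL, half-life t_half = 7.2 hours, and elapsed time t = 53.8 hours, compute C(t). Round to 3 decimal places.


Drug concentration decay:
Number of half-lives = t / t_half = 53.8 / 7.2 = 7.472222
Decay factor = 0.5^7.472222 = 0.00563167
C(t) = 305.7 * 0.00563167 = 1.722 ng/mL

1.722


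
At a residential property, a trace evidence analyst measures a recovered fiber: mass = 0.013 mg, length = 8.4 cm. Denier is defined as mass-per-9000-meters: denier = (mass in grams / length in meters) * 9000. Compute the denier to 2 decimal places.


Denier calculation:
Mass in grams = 0.013 mg / 1000 = 0.000013 g
Length in meters = 8.4 cm / 100 = 0.084 m
Linear density = mass / length = 0.000013 / 0.084 = 0.00015476 g/m
Denier = (g/m) * 9000 = 0.00015476 * 9000 = 1.39

1.39


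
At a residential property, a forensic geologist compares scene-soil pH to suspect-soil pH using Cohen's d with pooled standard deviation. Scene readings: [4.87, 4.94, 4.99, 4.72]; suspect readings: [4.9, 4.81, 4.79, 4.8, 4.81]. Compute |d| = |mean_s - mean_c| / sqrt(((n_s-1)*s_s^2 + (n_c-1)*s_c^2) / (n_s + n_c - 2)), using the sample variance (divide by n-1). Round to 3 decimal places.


Pooled-variance Cohen's d for soil pH comparison:
Scene mean = 19.52 / 4 = 4.88
Suspect mean = 24.11 / 5 = 4.822
Scene sample variance s_s^2 = 0.0138
Suspect sample variance s_c^2 = 0.00197
Pooled variance = ((n_s-1)*s_s^2 + (n_c-1)*s_c^2) / (n_s + n_c - 2) = 0.00704
Pooled SD = sqrt(0.00704) = 0.083905
Mean difference = 0.058
|d| = |0.058| / 0.083905 = 0.691

0.691


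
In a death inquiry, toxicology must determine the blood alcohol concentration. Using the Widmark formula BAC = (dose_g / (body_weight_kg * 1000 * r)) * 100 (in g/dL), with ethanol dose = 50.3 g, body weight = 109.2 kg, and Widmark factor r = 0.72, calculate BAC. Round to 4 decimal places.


Applying the Widmark formula:
BAC = (dose_g / (body_wt * 1000 * r)) * 100
Denominator = 109.2 * 1000 * 0.72 = 78624
BAC = (50.3 / 78624) * 100
BAC = 0.0640 g/dL

0.0640


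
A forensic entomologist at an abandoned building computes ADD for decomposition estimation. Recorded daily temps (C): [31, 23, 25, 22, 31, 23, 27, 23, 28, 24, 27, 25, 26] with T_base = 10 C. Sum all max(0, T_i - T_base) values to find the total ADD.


Computing ADD day by day:
Day 1: max(0, 31 - 10) = 21
Day 2: max(0, 23 - 10) = 13
Day 3: max(0, 25 - 10) = 15
Day 4: max(0, 22 - 10) = 12
Day 5: max(0, 31 - 10) = 21
Day 6: max(0, 23 - 10) = 13
Day 7: max(0, 27 - 10) = 17
Day 8: max(0, 23 - 10) = 13
Day 9: max(0, 28 - 10) = 18
Day 10: max(0, 24 - 10) = 14
Day 11: max(0, 27 - 10) = 17
Day 12: max(0, 25 - 10) = 15
Day 13: max(0, 26 - 10) = 16
Total ADD = 205

205


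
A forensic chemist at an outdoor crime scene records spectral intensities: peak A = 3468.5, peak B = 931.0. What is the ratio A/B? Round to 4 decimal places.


Spectral peak ratio:
Peak A = 3468.5 counts
Peak B = 931.0 counts
Ratio = 3468.5 / 931.0 = 3.7256

3.7256


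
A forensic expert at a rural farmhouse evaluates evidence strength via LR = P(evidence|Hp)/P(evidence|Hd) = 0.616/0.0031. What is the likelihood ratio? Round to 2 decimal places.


Likelihood ratio calculation:
LR = P(E|Hp) / P(E|Hd)
LR = 0.616 / 0.0031
LR = 198.71

198.71


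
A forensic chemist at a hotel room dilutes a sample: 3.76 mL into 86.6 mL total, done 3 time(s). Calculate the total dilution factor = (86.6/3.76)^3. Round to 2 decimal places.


Dilution factor calculation:
Single dilution = V_total / V_sample = 86.6 / 3.76 ≈ 23.031915
Number of dilutions = 3
Total DF = (86.6 / 3.76)^3 (full precision, rounded at the end) = 12217.72

12217.72


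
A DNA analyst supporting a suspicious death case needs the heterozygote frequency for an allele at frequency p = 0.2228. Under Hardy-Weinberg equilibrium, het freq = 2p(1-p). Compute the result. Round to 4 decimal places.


Hardy-Weinberg heterozygote frequency:
q = 1 - p = 1 - 0.2228 = 0.7772
2pq = 2 * 0.2228 * 0.7772 = 0.3463

0.3463


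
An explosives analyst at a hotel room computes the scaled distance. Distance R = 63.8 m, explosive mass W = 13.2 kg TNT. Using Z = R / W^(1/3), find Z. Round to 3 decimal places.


Scaled distance calculation:
W^(1/3) = 13.2^(1/3) = 2.363332
Z = R / W^(1/3) = 63.8 / 2.363332
Z = 26.996 m/kg^(1/3)

26.996


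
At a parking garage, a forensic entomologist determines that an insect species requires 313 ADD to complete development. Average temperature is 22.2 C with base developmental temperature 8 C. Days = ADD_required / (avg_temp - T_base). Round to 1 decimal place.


Insect development time:
Effective temperature = avg_temp - T_base = 22.2 - 8 = 14.2 C
Days = ADD / effective_temp = 313 / 14.2 = 22.0 days

22.0


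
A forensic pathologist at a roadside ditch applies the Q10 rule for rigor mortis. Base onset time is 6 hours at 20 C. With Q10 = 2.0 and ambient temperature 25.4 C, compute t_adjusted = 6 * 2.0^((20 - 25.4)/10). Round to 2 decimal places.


Rigor mortis time adjustment:
Exponent = (T_ref - T_actual) / 10 = (20 - 25.4) / 10 = -0.54
Q10 factor = 2.0^-0.54 = 0.68777
t_adjusted = 6 * 0.68777 = 4.13 hours

4.13


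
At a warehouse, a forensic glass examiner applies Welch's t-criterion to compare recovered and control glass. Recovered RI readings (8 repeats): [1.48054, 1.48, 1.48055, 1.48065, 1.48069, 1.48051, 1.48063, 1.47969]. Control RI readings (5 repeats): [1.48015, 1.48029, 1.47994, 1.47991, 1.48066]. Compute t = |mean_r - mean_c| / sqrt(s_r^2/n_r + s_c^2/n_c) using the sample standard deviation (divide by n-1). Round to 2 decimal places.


Welch's t-criterion for glass RI comparison:
Recovered mean = sum / n_r = 11.84326 / 8 = 1.4804075
Control mean = sum / n_c = 7.40095 / 5 = 1.48019
Recovered sample variance s_r^2 = 1.3105e-07
Control sample variance s_c^2 = 9.335e-08
Welch SE (unpooled) = sqrt(s_r^2/n_r + s_c^2/n_c) = sqrt(1.63813e-08 + 1.867e-08) = sqrt(3.50513e-08) = 0.00018722
|mean_r - mean_c| = 0.0002175
t = 0.0002175 / 0.00018722 = 1.16

1.16
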